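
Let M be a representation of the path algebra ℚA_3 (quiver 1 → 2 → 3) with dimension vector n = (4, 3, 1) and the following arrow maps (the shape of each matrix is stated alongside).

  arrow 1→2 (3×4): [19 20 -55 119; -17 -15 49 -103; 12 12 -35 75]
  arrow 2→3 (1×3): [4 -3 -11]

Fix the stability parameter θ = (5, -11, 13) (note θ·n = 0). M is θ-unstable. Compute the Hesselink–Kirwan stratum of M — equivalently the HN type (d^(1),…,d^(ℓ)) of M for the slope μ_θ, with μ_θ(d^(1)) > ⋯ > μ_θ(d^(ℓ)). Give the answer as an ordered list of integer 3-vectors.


Interval decomposition of M: I[1,1], I[1,2]^2, I[1,3].
HN type (ℓ=3): μ^(1)=13; μ^(2)=5; μ^(3)=-3

((0, 0, 1); (1, 0, 0); (3, 3, 0))


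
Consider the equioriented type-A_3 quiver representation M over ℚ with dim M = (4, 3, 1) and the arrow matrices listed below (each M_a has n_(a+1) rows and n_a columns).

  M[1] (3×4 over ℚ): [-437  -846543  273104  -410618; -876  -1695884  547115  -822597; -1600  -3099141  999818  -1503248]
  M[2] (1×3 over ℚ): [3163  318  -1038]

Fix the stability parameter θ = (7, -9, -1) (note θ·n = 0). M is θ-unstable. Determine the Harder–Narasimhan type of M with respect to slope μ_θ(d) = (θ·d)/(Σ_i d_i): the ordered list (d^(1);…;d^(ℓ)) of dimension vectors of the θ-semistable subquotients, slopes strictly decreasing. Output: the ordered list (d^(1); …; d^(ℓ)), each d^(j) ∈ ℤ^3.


Interval decomposition of M: I[1,1], I[1,2]^2, I[1,3].
HN type (ℓ=2): μ^(1)=7; μ^(2)=-1

((1, 0, 0); (3, 3, 1))


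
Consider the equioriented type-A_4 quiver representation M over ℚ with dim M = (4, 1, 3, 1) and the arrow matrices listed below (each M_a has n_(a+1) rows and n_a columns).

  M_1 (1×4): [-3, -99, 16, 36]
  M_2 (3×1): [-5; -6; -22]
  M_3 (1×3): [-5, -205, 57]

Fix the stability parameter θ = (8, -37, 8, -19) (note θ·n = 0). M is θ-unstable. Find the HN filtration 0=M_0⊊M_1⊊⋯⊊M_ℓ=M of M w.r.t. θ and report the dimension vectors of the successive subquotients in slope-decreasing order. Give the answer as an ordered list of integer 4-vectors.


Via rank(M_{q-1}∘⋯∘M_p): M ≅ I[1,1]^3, I[1,4], I[3,3]^2.
μ_θ-semistable layers: μ^(1)=8; μ^(2)=-11/2; μ^(3)=-29/2

((3, 0, 2, 0); (0, 0, 1, 1); (1, 1, 0, 0))


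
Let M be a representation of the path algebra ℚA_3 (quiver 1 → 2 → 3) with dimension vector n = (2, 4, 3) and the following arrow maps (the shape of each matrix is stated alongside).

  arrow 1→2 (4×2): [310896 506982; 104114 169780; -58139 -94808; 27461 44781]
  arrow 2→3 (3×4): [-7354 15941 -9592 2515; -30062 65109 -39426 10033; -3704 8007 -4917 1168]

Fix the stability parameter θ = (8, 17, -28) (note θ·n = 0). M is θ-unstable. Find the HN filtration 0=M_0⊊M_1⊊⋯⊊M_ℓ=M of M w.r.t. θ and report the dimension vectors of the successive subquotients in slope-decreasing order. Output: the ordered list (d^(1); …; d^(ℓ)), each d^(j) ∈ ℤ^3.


Interval decomposition of M: I[1,3]^2, I[2,2]^2, I[3,3].
HN type (ℓ=3): μ^(1)=17; μ^(2)=-1; μ^(3)=-28

((0, 2, 0); (2, 2, 2); (0, 0, 1))


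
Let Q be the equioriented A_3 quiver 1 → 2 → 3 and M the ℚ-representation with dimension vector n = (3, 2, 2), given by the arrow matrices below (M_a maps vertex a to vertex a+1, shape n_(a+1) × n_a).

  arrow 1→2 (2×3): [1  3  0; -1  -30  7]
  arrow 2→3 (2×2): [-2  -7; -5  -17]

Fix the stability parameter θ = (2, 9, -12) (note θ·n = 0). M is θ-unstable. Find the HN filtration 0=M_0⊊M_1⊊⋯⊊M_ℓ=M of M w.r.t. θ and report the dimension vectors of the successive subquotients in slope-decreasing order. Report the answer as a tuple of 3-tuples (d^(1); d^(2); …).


Barcode: M ≅ I[1,1], I[1,3]^2. HN layers by μ_θ (2 steps, strictly decreasing):
  μ^(1)=2; μ^(2)=-1/3

((1, 0, 0); (2, 2, 2))


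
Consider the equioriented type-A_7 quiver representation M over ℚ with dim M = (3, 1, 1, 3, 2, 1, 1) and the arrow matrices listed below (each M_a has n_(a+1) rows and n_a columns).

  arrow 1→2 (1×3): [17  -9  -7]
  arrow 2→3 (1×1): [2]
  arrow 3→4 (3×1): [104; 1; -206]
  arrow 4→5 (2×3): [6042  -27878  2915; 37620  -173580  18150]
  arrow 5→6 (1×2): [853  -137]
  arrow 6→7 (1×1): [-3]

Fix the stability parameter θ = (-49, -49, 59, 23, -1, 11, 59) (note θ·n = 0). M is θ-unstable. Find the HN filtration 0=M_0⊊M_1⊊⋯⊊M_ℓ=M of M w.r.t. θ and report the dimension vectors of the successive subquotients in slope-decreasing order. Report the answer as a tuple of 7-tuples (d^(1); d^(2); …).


Interval decomposition of M: I[1,1]^2, I[1,4], I[4,4], I[4,7], I[5,5].
HN type (ℓ=6): μ^(1)=59; μ^(2)=41; μ^(3)=23; μ^(4)=11; μ^(5)=-1; μ^(6)=-49

((0, 0, 0, 0, 0, 0, 1); (0, 0, 1, 1, 0, 0, 0); (0, 0, 0, 1, 0, 0, 0); (0, 0, 0, 1, 1, 1, 0); (0, 0, 0, 0, 1, 0, 0); (3, 1, 0, 0, 0, 0, 0))


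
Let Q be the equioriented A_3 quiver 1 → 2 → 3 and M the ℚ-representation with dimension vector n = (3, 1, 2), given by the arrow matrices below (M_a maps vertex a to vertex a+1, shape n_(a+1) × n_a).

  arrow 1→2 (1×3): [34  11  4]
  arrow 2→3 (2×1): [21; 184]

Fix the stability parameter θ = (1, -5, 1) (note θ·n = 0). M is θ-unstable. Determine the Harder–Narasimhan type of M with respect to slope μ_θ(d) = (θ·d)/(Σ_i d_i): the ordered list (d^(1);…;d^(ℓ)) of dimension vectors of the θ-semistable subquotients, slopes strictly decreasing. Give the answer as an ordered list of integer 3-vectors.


Via rank(M_{q-1}∘⋯∘M_p): M ≅ I[1,1]^2, I[1,3], I[3,3].
μ_θ-semistable layers: μ^(1)=1; μ^(2)=-2

((2, 0, 2); (1, 1, 0))


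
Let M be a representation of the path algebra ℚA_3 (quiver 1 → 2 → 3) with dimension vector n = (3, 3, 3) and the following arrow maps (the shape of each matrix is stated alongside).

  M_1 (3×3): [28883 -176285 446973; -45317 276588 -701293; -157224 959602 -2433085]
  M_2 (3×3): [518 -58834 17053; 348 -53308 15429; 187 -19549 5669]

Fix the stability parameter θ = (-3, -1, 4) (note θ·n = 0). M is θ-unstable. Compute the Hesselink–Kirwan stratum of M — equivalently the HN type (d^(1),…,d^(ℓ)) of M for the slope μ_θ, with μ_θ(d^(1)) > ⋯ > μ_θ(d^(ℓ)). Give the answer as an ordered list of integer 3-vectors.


Via rank(M_{q-1}∘⋯∘M_p): M ≅ I[1,2], I[1,3]^2, I[3,3].
μ_θ-semistable layers: μ^(1)=4; μ^(2)=-1; μ^(3)=-3

((0, 0, 3); (0, 3, 0); (3, 0, 0))


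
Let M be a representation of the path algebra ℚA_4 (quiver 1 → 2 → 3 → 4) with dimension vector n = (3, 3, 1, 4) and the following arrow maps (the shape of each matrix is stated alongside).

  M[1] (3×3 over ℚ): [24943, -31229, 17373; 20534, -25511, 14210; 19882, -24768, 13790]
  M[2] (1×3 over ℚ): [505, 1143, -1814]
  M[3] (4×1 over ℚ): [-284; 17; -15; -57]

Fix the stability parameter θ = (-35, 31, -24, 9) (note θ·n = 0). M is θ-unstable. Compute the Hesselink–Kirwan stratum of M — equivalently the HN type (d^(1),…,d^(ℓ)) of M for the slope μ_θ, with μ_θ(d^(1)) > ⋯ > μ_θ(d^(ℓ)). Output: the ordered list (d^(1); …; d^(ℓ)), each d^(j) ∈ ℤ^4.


Interval decomposition of M: I[1,1], I[1,2], I[1,4], I[2,2], I[4,4]^3.
HN type (ℓ=4): μ^(1)=31; μ^(2)=9; μ^(3)=7/2; μ^(4)=-35

((0, 2, 0, 0); (0, 0, 0, 4); (0, 1, 1, 0); (3, 0, 0, 0))


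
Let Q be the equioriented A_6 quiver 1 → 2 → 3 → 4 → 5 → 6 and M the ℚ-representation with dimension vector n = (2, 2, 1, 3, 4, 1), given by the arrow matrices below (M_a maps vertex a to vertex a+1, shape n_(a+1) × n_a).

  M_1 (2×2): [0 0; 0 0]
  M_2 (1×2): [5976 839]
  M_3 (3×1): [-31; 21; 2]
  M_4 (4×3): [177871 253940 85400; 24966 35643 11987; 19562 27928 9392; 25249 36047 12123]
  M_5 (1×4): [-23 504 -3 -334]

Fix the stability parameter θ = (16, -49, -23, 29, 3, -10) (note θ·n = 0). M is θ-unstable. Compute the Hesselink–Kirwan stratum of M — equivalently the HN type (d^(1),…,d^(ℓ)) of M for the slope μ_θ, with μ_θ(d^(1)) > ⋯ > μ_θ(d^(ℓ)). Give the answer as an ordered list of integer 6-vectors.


Interval decomposition of M: I[1,1]^2, I[2,2], I[2,6], I[4,4], I[4,5], I[5,5]^2.
HN type (ℓ=6): μ^(1)=29; μ^(2)=16; μ^(3)=22/3; μ^(4)=3; μ^(5)=-23; μ^(6)=-49

((0, 0, 0, 1, 0, 0); (2, 0, 0, 1, 1, 0); (0, 0, 0, 1, 1, 1); (0, 0, 0, 0, 2, 0); (0, 0, 1, 0, 0, 0); (0, 2, 0, 0, 0, 0))


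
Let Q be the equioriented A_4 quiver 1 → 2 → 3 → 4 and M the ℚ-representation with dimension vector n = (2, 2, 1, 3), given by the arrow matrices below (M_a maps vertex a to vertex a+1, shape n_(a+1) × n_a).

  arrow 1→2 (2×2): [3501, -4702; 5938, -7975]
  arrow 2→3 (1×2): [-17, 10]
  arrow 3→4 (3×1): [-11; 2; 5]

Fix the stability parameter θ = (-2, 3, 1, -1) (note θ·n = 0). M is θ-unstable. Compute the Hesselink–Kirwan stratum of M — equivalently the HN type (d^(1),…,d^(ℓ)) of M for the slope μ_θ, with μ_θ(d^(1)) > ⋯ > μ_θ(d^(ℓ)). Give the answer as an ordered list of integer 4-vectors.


Via rank(M_{q-1}∘⋯∘M_p): M ≅ I[1,2], I[1,4], I[4,4]^2.
μ_θ-semistable layers: μ^(1)=3; μ^(2)=1; μ^(3)=-1; μ^(4)=-2

((0, 1, 0, 0); (0, 1, 1, 1); (0, 0, 0, 2); (2, 0, 0, 0))


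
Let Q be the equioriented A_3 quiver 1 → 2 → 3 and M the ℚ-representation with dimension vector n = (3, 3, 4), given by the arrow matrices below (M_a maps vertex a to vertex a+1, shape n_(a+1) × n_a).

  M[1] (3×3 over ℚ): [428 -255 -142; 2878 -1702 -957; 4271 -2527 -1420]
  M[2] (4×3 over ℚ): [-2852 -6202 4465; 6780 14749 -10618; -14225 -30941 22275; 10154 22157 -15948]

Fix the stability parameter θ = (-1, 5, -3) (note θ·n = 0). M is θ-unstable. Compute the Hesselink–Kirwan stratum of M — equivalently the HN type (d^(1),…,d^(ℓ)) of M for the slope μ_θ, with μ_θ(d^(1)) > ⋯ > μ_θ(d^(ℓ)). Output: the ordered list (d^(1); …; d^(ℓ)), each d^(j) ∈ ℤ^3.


Interval decomposition of M: I[1,3]^3, I[3,3].
HN type (ℓ=3): μ^(1)=1; μ^(2)=-1; μ^(3)=-3

((0, 3, 3); (3, 0, 0); (0, 0, 1))


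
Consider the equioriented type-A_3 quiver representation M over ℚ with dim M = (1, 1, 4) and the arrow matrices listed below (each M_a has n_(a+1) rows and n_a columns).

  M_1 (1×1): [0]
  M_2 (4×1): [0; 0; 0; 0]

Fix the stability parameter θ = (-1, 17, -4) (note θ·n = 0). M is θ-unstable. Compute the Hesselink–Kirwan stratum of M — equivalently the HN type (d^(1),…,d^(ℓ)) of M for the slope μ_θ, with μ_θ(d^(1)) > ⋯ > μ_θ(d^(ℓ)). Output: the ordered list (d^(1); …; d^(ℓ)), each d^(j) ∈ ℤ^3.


Barcode: M ≅ I[1,1], I[2,2], I[3,3]^4. HN layers by μ_θ (3 steps, strictly decreasing):
  μ^(1)=17; μ^(2)=-1; μ^(3)=-4

((0, 1, 0); (1, 0, 0); (0, 0, 4))


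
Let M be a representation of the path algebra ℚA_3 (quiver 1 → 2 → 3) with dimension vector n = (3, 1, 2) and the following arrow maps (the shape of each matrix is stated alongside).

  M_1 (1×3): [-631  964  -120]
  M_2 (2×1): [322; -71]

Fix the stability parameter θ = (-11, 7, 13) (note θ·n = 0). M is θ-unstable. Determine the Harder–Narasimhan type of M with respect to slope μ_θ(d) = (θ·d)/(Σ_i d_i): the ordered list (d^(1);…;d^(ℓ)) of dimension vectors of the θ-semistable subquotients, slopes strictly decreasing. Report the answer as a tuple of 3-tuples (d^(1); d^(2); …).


Via rank(M_{q-1}∘⋯∘M_p): M ≅ I[1,1]^2, I[1,3], I[3,3].
μ_θ-semistable layers: μ^(1)=13; μ^(2)=7; μ^(3)=-11

((0, 0, 2); (0, 1, 0); (3, 0, 0))


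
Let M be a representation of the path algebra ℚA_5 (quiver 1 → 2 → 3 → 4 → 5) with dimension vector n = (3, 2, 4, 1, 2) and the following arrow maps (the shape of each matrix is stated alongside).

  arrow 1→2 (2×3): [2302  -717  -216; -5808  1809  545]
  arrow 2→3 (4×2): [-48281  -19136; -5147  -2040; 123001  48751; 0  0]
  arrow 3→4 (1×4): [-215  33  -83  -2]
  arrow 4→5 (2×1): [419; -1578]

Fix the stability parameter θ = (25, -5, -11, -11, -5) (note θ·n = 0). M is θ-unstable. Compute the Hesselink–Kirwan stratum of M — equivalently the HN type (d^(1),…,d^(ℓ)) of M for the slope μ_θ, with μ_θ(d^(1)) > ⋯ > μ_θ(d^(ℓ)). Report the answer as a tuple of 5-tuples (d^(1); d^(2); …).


Barcode: M ≅ I[1,1], I[1,3], I[1,5], I[3,3]^2, I[5,5]. HN layers by μ_θ (5 steps, strictly decreasing):
  μ^(1)=25; μ^(2)=3; μ^(3)=-7/5; μ^(4)=-5; μ^(5)=-11

((1, 0, 0, 0, 0); (1, 1, 1, 0, 0); (1, 1, 1, 1, 1); (0, 0, 0, 0, 1); (0, 0, 2, 0, 0))


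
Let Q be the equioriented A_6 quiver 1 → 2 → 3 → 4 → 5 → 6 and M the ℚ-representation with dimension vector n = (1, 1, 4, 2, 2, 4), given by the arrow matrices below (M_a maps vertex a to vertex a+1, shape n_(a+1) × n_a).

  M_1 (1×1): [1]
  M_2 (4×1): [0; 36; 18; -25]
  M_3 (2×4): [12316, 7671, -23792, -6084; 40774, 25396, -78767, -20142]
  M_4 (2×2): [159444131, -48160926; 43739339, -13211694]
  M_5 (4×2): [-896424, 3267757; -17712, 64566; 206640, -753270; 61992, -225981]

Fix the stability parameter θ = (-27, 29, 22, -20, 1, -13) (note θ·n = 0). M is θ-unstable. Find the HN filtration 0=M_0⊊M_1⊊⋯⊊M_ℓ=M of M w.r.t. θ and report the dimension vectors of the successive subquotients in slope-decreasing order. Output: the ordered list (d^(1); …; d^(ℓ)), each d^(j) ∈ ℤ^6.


Interval decomposition of M: I[1,3], I[3,3], I[3,4], I[3,6], I[5,5], I[6,6]^3.
HN type (ℓ=6): μ^(1)=51/2; μ^(2)=22; μ^(3)=1; μ^(4)=-5/2; μ^(5)=-13; μ^(6)=-27

((0, 1, 1, 0, 0, 0); (0, 0, 1, 0, 0, 0); (0, 0, 1, 1, 1, 0); (0, 0, 1, 1, 1, 1); (0, 0, 0, 0, 0, 3); (1, 0, 0, 0, 0, 0))


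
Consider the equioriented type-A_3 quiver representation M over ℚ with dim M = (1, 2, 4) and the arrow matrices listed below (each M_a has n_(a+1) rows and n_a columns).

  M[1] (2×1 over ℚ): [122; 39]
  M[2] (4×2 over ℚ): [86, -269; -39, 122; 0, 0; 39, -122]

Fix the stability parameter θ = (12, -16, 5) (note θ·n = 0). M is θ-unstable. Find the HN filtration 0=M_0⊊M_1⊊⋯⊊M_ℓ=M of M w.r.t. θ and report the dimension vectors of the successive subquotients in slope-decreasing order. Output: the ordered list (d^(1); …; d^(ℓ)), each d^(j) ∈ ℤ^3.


Interval decomposition of M: I[1,3], I[2,3], I[3,3]^2.
HN type (ℓ=3): μ^(1)=5; μ^(2)=-2; μ^(3)=-16

((0, 0, 4); (1, 1, 0); (0, 1, 0))


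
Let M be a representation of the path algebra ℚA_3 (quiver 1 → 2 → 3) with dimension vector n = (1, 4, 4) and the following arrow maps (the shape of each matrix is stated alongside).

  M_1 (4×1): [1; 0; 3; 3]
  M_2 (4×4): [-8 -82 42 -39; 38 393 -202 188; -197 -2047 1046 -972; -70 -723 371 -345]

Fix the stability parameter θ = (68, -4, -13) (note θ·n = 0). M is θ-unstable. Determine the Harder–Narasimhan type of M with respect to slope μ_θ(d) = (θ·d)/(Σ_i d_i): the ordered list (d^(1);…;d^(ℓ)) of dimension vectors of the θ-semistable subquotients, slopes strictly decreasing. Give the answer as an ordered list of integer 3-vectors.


Barcode: M ≅ I[1,3], I[2,3]^3. HN layers by μ_θ (2 steps, strictly decreasing):
  μ^(1)=17; μ^(2)=-17/2

((1, 1, 1); (0, 3, 3))


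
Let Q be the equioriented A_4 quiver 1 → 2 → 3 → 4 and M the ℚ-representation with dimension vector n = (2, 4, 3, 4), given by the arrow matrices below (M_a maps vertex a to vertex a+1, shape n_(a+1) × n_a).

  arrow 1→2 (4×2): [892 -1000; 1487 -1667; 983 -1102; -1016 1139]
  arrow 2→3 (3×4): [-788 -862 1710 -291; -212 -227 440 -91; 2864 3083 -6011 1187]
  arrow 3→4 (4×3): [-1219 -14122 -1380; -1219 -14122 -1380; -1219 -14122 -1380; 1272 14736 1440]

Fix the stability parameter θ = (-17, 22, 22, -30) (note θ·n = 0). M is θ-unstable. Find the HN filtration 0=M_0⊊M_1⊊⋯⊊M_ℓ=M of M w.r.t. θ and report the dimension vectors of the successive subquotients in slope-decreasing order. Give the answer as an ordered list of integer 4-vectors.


Via rank(M_{q-1}∘⋯∘M_p): M ≅ I[1,3], I[1,4], I[2,2], I[2,3], I[4,4]^3.
μ_θ-semistable layers: μ^(1)=22; μ^(2)=14/3; μ^(3)=-17; μ^(4)=-30

((0, 3, 2, 0); (0, 1, 1, 1); (2, 0, 0, 0); (0, 0, 0, 3))


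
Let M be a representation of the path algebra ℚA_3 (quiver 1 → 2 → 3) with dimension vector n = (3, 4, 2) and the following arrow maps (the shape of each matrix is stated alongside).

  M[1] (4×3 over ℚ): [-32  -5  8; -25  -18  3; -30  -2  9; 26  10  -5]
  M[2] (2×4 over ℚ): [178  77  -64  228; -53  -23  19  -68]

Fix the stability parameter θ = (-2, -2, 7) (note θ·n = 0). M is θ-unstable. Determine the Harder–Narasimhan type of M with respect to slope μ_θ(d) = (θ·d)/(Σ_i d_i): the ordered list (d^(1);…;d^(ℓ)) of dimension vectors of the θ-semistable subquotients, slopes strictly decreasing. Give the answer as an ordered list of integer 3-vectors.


Barcode: M ≅ I[1,2], I[1,3]^2, I[2,2]. HN layers by μ_θ (2 steps, strictly decreasing):
  μ^(1)=7; μ^(2)=-2

((0, 0, 2); (3, 4, 0))


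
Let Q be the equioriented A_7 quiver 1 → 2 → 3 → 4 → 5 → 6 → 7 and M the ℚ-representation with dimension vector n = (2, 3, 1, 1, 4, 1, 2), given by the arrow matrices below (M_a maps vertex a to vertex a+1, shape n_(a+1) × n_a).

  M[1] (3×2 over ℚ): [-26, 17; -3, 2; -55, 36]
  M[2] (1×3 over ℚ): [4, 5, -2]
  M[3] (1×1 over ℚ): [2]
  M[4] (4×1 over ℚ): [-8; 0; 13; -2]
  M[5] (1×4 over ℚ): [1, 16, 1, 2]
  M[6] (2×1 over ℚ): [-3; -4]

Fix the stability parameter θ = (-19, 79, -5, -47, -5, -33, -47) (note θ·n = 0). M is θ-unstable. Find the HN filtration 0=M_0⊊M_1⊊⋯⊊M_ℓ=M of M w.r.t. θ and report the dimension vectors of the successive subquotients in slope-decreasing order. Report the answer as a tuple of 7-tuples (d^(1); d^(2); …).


Via rank(M_{q-1}∘⋯∘M_p): M ≅ I[1,2], I[1,7], I[2,2], I[5,5]^3, I[7,7].
μ_θ-semistable layers: μ^(1)=79; μ^(2)=-5; μ^(3)=-29/3; μ^(4)=-19; μ^(5)=-47

((0, 2, 0, 0, 0, 0, 0); (0, 0, 0, 0, 3, 0, 0); (0, 1, 1, 1, 1, 1, 1); (2, 0, 0, 0, 0, 0, 0); (0, 0, 0, 0, 0, 0, 1))


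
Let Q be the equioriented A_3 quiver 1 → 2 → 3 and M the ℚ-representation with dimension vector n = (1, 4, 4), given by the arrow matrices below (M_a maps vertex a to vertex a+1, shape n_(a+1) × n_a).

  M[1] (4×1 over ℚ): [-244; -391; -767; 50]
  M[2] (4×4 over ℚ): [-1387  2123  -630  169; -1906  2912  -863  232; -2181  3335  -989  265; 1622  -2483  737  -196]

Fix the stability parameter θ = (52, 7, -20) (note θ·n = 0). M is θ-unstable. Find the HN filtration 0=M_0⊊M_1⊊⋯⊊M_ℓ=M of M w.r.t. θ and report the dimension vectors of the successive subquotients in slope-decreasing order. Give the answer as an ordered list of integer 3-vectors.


Via rank(M_{q-1}∘⋯∘M_p): M ≅ I[1,3], I[2,2], I[2,3]^2, I[3,3].
μ_θ-semistable layers: μ^(1)=13; μ^(2)=7; μ^(3)=-13/2; μ^(4)=-20

((1, 1, 1); (0, 1, 0); (0, 2, 2); (0, 0, 1))


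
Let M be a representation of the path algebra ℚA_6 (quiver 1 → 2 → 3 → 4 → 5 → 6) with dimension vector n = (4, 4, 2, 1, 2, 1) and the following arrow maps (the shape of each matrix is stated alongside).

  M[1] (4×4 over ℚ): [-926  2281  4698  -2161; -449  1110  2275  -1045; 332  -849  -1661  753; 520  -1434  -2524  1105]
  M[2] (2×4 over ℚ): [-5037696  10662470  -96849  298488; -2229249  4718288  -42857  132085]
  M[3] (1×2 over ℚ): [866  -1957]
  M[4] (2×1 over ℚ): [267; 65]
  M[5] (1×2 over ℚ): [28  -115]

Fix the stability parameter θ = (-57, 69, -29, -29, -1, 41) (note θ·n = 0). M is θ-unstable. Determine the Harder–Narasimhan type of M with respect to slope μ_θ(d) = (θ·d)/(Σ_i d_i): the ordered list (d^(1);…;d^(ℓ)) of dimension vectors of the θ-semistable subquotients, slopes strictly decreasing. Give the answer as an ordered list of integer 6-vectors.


Via rank(M_{q-1}∘⋯∘M_p): M ≅ I[1,2]^2, I[1,3], I[1,6], I[5,5].
μ_θ-semistable layers: μ^(1)=69; μ^(2)=41; μ^(3)=20; μ^(4)=5/2; μ^(5)=-1; μ^(6)=-57

((0, 2, 0, 0, 0, 0); (0, 0, 0, 0, 0, 1); (0, 1, 1, 0, 0, 0); (0, 1, 1, 1, 1, 0); (0, 0, 0, 0, 1, 0); (4, 0, 0, 0, 0, 0))


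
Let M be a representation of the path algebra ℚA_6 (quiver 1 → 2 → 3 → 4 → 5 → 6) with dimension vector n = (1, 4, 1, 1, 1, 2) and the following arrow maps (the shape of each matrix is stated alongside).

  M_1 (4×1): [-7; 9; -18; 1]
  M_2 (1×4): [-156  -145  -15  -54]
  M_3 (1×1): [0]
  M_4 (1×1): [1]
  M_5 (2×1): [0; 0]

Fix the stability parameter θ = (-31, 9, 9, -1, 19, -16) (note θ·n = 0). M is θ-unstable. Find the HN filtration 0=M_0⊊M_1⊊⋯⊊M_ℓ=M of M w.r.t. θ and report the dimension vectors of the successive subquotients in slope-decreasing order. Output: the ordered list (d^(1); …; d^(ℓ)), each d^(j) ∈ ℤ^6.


Barcode: M ≅ I[1,3], I[2,2]^3, I[4,5], I[6,6]^2. HN layers by μ_θ (5 steps, strictly decreasing):
  μ^(1)=19; μ^(2)=9; μ^(3)=-1; μ^(4)=-16; μ^(5)=-31

((0, 0, 0, 0, 1, 0); (0, 4, 1, 0, 0, 0); (0, 0, 0, 1, 0, 0); (0, 0, 0, 0, 0, 2); (1, 0, 0, 0, 0, 0))


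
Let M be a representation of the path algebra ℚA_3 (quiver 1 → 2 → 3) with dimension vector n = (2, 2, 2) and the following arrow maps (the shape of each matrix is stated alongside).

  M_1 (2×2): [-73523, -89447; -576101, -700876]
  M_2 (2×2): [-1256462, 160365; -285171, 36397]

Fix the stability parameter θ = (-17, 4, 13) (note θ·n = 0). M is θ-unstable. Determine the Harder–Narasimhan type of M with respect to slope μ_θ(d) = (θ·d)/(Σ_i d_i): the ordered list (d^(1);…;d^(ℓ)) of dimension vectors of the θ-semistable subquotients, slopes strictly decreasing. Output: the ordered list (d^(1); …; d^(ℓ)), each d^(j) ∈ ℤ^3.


Barcode: M ≅ I[1,3]^2. HN layers by μ_θ (3 steps, strictly decreasing):
  μ^(1)=13; μ^(2)=4; μ^(3)=-17

((0, 0, 2); (0, 2, 0); (2, 0, 0))


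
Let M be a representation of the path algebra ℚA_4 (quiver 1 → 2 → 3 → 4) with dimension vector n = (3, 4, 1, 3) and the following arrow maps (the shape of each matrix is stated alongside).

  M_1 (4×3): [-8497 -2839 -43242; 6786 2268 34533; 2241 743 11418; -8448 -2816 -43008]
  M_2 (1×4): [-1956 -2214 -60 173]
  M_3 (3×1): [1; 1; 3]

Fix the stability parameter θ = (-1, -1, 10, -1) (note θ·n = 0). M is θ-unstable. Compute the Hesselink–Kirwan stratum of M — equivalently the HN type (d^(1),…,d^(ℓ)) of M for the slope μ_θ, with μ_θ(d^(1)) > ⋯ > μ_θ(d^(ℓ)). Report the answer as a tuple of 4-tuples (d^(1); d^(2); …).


Interval decomposition of M: I[1,1], I[1,2], I[1,4], I[2,2]^2, I[4,4]^2.
HN type (ℓ=2): μ^(1)=9/2; μ^(2)=-1

((0, 0, 1, 1); (3, 4, 0, 2))


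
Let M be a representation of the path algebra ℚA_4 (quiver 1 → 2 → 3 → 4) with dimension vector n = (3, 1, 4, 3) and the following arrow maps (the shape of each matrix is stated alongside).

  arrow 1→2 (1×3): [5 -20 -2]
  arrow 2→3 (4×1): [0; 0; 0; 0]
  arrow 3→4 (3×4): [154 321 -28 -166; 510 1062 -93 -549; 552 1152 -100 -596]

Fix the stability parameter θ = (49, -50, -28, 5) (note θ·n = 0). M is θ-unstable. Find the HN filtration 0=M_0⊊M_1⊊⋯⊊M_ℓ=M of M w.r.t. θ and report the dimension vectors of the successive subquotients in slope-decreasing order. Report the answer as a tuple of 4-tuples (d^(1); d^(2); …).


Interval decomposition of M: I[1,1]^2, I[1,2], I[3,3]^2, I[3,4]^2, I[4,4].
HN type (ℓ=4): μ^(1)=49; μ^(2)=5; μ^(3)=-1/2; μ^(4)=-28

((2, 0, 0, 0); (0, 0, 0, 3); (1, 1, 0, 0); (0, 0, 4, 0))


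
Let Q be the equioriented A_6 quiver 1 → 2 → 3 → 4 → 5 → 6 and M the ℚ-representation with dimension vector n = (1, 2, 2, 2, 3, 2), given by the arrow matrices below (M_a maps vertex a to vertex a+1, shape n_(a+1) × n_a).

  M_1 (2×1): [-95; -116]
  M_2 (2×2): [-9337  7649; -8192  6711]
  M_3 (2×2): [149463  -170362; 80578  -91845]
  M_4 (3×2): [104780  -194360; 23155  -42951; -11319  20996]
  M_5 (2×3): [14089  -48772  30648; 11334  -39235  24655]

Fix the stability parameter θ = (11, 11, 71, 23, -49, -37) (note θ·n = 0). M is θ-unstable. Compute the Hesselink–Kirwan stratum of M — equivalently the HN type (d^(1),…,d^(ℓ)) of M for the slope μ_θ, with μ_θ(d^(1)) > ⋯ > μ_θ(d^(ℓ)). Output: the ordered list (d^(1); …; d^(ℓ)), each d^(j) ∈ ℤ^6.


Barcode: M ≅ I[1,5], I[2,6], I[5,6]. HN layers by μ_θ (5 steps, strictly decreasing):
  μ^(1)=15; μ^(2)=11; μ^(3)=19/5; μ^(4)=-37; μ^(5)=-49

((0, 0, 1, 1, 1, 0); (1, 1, 0, 0, 0, 0); (0, 1, 1, 1, 1, 1); (0, 0, 0, 0, 0, 1); (0, 0, 0, 0, 1, 0))


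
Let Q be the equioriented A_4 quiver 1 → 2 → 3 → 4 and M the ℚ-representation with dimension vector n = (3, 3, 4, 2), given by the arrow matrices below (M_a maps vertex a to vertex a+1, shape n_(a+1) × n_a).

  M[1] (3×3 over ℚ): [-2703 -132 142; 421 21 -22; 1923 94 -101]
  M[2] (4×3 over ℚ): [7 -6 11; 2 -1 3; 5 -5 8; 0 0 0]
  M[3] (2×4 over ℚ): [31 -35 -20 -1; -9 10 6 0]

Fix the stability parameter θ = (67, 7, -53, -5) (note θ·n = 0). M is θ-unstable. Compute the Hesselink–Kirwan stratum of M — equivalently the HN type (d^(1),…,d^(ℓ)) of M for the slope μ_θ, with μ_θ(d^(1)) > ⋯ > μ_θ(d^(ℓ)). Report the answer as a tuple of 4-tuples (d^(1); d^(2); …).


Interval decomposition of M: I[1,2], I[1,4]^2, I[3,3]^2.
HN type (ℓ=3): μ^(1)=37; μ^(2)=4; μ^(3)=-53

((1, 1, 0, 0); (2, 2, 2, 2); (0, 0, 2, 0))


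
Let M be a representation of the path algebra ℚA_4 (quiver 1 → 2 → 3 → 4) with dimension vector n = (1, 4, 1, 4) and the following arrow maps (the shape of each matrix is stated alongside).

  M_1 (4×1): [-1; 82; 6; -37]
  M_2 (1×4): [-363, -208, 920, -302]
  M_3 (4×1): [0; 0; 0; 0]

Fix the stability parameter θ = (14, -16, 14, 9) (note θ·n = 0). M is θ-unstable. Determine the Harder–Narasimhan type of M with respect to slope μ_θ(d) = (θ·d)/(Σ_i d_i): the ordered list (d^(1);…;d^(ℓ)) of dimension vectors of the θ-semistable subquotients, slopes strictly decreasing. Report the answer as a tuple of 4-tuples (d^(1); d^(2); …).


Interval decomposition of M: I[1,3], I[2,2]^3, I[4,4]^4.
HN type (ℓ=4): μ^(1)=14; μ^(2)=9; μ^(3)=-1; μ^(4)=-16

((0, 0, 1, 0); (0, 0, 0, 4); (1, 1, 0, 0); (0, 3, 0, 0))


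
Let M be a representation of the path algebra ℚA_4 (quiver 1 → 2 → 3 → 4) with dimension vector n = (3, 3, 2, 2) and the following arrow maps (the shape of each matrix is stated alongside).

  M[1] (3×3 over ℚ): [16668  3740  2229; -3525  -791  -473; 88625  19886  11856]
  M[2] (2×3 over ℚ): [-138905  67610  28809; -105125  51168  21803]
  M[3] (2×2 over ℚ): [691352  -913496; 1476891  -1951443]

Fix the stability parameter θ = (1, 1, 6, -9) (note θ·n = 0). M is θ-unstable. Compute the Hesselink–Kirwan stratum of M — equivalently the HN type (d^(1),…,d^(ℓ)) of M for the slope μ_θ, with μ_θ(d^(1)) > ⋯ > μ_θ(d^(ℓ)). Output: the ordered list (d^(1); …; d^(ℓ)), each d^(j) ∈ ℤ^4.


Interval decomposition of M: I[1,2], I[1,3], I[1,4], I[4,4].
HN type (ℓ=4): μ^(1)=6; μ^(2)=1; μ^(3)=-1/4; μ^(4)=-9

((0, 0, 1, 0); (2, 2, 0, 0); (1, 1, 1, 1); (0, 0, 0, 1))


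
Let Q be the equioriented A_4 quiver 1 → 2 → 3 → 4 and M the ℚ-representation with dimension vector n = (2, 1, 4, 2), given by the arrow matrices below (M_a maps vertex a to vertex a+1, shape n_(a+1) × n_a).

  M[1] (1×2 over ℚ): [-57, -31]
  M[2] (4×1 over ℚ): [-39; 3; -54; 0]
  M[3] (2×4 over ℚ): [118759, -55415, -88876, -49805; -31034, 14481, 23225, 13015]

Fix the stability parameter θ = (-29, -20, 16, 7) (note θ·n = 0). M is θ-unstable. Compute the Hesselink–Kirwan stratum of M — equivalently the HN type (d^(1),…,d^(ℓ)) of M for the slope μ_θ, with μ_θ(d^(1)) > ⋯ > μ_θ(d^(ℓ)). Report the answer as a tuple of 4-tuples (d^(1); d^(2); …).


Interval decomposition of M: I[1,1], I[1,4], I[3,3]^2, I[3,4].
HN type (ℓ=4): μ^(1)=16; μ^(2)=23/2; μ^(3)=-20; μ^(4)=-29

((0, 0, 2, 0); (0, 0, 2, 2); (0, 1, 0, 0); (2, 0, 0, 0))


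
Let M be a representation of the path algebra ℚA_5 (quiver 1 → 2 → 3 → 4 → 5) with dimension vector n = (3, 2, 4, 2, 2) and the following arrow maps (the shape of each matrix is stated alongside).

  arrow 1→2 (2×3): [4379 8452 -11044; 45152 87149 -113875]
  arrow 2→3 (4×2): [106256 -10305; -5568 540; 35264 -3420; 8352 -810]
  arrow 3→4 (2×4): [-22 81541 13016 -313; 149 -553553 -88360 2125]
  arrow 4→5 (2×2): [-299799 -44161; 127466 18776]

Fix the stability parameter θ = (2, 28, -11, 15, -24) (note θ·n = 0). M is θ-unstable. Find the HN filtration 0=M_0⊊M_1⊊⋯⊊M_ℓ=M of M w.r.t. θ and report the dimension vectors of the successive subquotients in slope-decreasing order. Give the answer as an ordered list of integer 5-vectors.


Via rank(M_{q-1}∘⋯∘M_p): M ≅ I[1,1], I[1,2], I[1,5], I[3,3]^2, I[3,5].
μ_θ-semistable layers: μ^(1)=28; μ^(2)=2; μ^(3)=-9/2; μ^(4)=-11

((0, 1, 0, 0, 0); (3, 1, 1, 1, 1); (0, 0, 0, 1, 1); (0, 0, 3, 0, 0))


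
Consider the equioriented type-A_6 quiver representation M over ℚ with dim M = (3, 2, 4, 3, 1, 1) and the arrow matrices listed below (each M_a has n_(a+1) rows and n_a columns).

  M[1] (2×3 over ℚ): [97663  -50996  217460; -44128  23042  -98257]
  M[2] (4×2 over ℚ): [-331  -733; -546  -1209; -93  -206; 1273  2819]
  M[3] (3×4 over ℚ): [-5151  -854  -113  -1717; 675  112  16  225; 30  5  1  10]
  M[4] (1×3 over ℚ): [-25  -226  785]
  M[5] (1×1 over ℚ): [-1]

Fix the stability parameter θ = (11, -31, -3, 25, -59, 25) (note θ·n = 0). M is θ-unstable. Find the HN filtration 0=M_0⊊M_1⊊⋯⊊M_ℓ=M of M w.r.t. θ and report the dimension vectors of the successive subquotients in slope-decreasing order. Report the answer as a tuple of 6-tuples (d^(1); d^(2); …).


Barcode: M ≅ I[1,1], I[1,4], I[1,6], I[3,3], I[3,4]. HN layers by μ_θ (5 steps, strictly decreasing):
  μ^(1)=25; μ^(2)=11; μ^(3)=-3; μ^(4)=-10; μ^(5)=-57/5

((0, 0, 0, 2, 0, 1); (1, 0, 0, 0, 0, 0); (0, 0, 3, 0, 0, 0); (1, 1, 0, 0, 0, 0); (1, 1, 1, 1, 1, 0))


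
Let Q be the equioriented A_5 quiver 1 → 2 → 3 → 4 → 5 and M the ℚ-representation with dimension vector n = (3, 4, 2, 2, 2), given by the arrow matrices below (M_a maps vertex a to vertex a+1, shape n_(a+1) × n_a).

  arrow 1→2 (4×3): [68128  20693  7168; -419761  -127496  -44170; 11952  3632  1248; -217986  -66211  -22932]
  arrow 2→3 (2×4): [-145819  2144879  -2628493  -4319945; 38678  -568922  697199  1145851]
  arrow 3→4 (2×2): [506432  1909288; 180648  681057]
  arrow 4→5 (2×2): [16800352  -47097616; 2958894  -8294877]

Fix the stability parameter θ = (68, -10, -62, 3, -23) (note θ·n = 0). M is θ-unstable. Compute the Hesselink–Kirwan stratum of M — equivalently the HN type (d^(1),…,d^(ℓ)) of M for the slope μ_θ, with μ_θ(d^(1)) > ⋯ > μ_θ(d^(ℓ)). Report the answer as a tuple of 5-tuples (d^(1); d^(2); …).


Via rank(M_{q-1}∘⋯∘M_p): M ≅ I[1,1], I[1,3], I[1,5], I[2,2]^2, I[4,4], I[5,5].
μ_θ-semistable layers: μ^(1)=68; μ^(2)=3; μ^(3)=-4/3; μ^(4)=-24/5; μ^(5)=-10; μ^(6)=-23

((1, 0, 0, 0, 0); (0, 0, 0, 1, 0); (1, 1, 1, 0, 0); (1, 1, 1, 1, 1); (0, 2, 0, 0, 0); (0, 0, 0, 0, 1))


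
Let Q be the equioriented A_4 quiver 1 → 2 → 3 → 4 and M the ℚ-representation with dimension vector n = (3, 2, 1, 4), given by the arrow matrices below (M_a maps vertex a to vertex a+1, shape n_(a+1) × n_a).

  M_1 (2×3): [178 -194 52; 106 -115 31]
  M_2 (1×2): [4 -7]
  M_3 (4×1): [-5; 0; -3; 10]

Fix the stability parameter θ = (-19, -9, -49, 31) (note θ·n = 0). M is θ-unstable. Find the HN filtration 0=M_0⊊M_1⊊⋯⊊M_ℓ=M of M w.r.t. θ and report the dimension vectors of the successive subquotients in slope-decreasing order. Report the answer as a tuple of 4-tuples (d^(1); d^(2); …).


Interval decomposition of M: I[1,1], I[1,2], I[1,4], I[4,4]^3.
HN type (ℓ=4): μ^(1)=31; μ^(2)=-9; μ^(3)=-19; μ^(4)=-77/3

((0, 0, 0, 4); (0, 1, 0, 0); (2, 0, 0, 0); (1, 1, 1, 0))


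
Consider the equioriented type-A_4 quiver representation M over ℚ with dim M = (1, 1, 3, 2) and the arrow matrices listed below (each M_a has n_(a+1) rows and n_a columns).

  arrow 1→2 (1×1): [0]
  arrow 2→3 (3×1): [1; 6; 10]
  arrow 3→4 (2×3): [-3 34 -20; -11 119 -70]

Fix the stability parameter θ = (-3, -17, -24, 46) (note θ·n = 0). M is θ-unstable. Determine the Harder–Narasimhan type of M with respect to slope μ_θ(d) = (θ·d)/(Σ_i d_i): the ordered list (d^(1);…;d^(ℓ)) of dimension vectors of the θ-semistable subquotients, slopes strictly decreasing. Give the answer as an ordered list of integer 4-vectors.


Via rank(M_{q-1}∘⋯∘M_p): M ≅ I[1,1], I[2,4], I[3,3], I[3,4].
μ_θ-semistable layers: μ^(1)=46; μ^(2)=-3; μ^(3)=-41/2; μ^(4)=-24

((0, 0, 0, 2); (1, 0, 0, 0); (0, 1, 1, 0); (0, 0, 2, 0))


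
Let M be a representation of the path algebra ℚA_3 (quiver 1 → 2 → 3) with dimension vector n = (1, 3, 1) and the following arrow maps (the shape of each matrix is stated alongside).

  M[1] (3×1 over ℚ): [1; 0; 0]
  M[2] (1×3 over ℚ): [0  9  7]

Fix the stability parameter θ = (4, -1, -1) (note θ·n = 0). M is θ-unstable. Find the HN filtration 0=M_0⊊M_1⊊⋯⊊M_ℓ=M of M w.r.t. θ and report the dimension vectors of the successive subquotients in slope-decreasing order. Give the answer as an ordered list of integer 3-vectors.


Interval decomposition of M: I[1,2], I[2,2], I[2,3].
HN type (ℓ=2): μ^(1)=3/2; μ^(2)=-1

((1, 1, 0); (0, 2, 1))


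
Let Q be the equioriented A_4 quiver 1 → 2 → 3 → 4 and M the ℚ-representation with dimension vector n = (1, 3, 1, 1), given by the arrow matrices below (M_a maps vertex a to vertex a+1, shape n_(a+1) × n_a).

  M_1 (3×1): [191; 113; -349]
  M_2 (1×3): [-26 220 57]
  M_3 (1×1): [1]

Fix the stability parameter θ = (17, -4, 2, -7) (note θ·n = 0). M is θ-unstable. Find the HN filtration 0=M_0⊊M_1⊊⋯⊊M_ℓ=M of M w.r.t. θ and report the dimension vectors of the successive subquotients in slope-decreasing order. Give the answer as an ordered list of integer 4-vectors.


Interval decomposition of M: I[1,4], I[2,2]^2.
HN type (ℓ=2): μ^(1)=2; μ^(2)=-4

((1, 1, 1, 1); (0, 2, 0, 0))


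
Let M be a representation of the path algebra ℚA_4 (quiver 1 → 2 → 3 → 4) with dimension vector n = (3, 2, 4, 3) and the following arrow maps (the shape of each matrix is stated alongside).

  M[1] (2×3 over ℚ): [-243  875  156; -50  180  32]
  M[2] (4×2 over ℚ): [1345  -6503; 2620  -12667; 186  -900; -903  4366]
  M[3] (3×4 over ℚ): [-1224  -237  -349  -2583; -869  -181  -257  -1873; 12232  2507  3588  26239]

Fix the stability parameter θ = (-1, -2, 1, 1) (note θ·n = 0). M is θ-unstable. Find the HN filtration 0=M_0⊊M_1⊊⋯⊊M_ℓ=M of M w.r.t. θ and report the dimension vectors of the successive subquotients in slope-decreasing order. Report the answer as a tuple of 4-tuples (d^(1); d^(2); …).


Via rank(M_{q-1}∘⋯∘M_p): M ≅ I[1,1], I[1,4]^2, I[3,3], I[3,4].
μ_θ-semistable layers: μ^(1)=1; μ^(2)=-1; μ^(3)=-3/2

((0, 0, 4, 3); (1, 0, 0, 0); (2, 2, 0, 0))


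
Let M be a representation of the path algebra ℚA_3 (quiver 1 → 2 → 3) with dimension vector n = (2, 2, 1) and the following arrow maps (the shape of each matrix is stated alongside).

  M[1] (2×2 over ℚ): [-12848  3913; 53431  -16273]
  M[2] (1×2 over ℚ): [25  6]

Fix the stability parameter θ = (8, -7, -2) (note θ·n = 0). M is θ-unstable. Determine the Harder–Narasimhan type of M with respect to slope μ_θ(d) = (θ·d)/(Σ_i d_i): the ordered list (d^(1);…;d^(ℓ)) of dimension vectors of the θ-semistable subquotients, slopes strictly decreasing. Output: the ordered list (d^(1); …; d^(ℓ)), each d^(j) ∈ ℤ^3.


Via rank(M_{q-1}∘⋯∘M_p): M ≅ I[1,2], I[1,3].
μ_θ-semistable layers: μ^(1)=1/2; μ^(2)=-1/3

((1, 1, 0); (1, 1, 1))


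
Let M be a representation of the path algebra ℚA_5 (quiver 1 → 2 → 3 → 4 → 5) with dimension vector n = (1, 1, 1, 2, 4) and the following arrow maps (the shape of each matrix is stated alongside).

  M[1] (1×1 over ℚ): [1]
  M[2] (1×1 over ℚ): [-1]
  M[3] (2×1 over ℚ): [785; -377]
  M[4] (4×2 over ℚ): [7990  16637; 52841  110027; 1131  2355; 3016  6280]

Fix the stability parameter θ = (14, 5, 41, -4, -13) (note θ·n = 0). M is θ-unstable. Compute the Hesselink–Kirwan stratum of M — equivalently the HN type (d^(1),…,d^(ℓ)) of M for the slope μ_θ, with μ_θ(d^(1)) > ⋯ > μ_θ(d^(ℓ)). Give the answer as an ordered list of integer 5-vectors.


Barcode: M ≅ I[1,5], I[4,5], I[5,5]^2. HN layers by μ_θ (3 steps, strictly decreasing):
  μ^(1)=43/5; μ^(2)=-17/2; μ^(3)=-13

((1, 1, 1, 1, 1); (0, 0, 0, 1, 1); (0, 0, 0, 0, 2))


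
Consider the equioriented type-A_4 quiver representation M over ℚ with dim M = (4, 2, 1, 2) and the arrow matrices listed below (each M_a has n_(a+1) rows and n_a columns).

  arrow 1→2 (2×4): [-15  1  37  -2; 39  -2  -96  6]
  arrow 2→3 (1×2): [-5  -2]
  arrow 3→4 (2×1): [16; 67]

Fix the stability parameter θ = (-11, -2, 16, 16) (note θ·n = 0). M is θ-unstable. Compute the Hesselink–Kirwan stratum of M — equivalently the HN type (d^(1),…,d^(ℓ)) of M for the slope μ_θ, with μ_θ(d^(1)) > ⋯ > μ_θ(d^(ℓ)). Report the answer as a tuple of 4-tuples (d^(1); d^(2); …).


Barcode: M ≅ I[1,1]^2, I[1,2], I[1,4], I[4,4]. HN layers by μ_θ (3 steps, strictly decreasing):
  μ^(1)=16; μ^(2)=-2; μ^(3)=-11

((0, 0, 1, 2); (0, 2, 0, 0); (4, 0, 0, 0))


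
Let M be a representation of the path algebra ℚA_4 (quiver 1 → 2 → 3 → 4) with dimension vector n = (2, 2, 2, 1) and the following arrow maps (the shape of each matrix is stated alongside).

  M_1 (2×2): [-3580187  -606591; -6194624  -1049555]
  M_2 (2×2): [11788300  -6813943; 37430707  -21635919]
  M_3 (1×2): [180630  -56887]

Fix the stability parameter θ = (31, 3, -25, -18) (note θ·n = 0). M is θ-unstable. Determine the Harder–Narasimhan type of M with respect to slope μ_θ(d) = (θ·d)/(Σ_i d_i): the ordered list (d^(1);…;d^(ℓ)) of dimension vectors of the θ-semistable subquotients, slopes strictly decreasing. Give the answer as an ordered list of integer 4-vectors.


Via rank(M_{q-1}∘⋯∘M_p): M ≅ I[1,3], I[1,4].
μ_θ-semistable layers: μ^(1)=3; μ^(2)=-9/4

((1, 1, 1, 0); (1, 1, 1, 1))


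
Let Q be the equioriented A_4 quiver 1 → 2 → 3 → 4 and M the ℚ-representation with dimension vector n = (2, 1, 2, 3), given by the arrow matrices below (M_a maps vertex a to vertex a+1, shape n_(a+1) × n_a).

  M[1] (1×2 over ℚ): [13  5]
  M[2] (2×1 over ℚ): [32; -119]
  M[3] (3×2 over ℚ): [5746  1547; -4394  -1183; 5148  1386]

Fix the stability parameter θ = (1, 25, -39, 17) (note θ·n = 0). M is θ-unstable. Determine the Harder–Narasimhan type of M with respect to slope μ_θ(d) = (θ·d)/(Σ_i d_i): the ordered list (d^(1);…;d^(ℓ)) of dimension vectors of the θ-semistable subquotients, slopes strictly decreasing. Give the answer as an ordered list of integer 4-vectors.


Barcode: M ≅ I[1,1], I[1,4], I[3,3], I[4,4]^2. HN layers by μ_θ (4 steps, strictly decreasing):
  μ^(1)=17; μ^(2)=1; μ^(3)=-13/3; μ^(4)=-39

((0, 0, 0, 3); (1, 0, 0, 0); (1, 1, 1, 0); (0, 0, 1, 0))


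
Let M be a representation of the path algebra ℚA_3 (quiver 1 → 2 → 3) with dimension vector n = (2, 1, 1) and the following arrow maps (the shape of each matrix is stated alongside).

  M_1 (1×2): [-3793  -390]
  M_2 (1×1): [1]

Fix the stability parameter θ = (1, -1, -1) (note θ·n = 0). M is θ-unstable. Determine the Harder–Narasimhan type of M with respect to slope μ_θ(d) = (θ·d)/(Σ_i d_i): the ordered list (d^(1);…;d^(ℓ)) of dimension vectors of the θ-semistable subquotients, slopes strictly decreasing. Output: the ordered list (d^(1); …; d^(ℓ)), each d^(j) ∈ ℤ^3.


Via rank(M_{q-1}∘⋯∘M_p): M ≅ I[1,1], I[1,3].
μ_θ-semistable layers: μ^(1)=1; μ^(2)=-1/3

((1, 0, 0); (1, 1, 1))


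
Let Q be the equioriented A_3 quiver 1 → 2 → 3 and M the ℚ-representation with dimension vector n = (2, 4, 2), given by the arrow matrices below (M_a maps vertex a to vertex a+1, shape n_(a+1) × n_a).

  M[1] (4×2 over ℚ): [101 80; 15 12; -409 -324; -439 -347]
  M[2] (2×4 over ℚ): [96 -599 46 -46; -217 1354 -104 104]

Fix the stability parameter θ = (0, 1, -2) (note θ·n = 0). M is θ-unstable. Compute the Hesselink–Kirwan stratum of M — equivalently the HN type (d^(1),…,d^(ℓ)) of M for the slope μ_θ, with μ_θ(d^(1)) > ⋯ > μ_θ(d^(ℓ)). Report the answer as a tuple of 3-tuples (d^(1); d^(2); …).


Interval decomposition of M: I[1,3]^2, I[2,2]^2.
HN type (ℓ=2): μ^(1)=1; μ^(2)=-1/3

((0, 2, 0); (2, 2, 2))
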